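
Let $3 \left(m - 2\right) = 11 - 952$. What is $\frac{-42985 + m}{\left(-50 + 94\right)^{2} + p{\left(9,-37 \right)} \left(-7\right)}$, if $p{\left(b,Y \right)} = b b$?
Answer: $- \frac{129890}{4107} \approx -31.626$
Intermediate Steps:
$m = - \frac{935}{3}$ ($m = 2 + \frac{11 - 952}{3} = 2 + \frac{1}{3} \left(-941\right) = 2 - \frac{941}{3} = - \frac{935}{3} \approx -311.67$)
$p{\left(b,Y \right)} = b^{2}$
$\frac{-42985 + m}{\left(-50 + 94\right)^{2} + p{\left(9,-37 \right)} \left(-7\right)} = \frac{-42985 - \frac{935}{3}}{\left(-50 + 94\right)^{2} + 9^{2} \left(-7\right)} = - \frac{129890}{3 \left(44^{2} + 81 \left(-7\right)\right)} = - \frac{129890}{3 \left(1936 - 567\right)} = - \frac{129890}{3 \cdot 1369} = \left(- \frac{129890}{3}\right) \frac{1}{1369} = - \frac{129890}{4107}$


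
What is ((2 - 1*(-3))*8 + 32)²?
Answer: 5184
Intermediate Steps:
((2 - 1*(-3))*8 + 32)² = ((2 + 3)*8 + 32)² = (5*8 + 32)² = (40 + 32)² = 72² = 5184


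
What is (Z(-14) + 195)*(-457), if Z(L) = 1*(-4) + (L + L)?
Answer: -74491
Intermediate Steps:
Z(L) = -4 + 2*L
(Z(-14) + 195)*(-457) = ((-4 + 2*(-14)) + 195)*(-457) = ((-4 - 28) + 195)*(-457) = (-32 + 195)*(-457) = 163*(-457) = -74491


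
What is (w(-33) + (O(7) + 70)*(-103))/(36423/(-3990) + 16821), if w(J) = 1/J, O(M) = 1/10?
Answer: -16678963/38835423 ≈ -0.42948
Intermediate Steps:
O(M) = 1/10
(w(-33) + (O(7) + 70)*(-103))/(36423/(-3990) + 16821) = (1/(-33) + (1/10 + 70)*(-103))/(36423/(-3990) + 16821) = (-1/33 + (701/10)*(-103))/(36423*(-1/3990) + 16821) = (-1/33 - 72203/10)/(-639/70 + 16821) = -2382709/(330*1176831/70) = -2382709/330*70/1176831 = -16678963/38835423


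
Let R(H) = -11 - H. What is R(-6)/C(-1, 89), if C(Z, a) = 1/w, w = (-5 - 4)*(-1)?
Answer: -45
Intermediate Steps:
w = 9 (w = -9*(-1) = 9)
C(Z, a) = ⅑ (C(Z, a) = 1/9 = ⅑)
R(-6)/C(-1, 89) = (-11 - 1*(-6))/(⅑) = (-11 + 6)*9 = -5*9 = -45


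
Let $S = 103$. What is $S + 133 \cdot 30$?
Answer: $4093$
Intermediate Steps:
$S + 133 \cdot 30 = 103 + 133 \cdot 30 = 103 + 3990 = 4093$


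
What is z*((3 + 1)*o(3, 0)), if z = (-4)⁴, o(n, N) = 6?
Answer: 6144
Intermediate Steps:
z = 256
z*((3 + 1)*o(3, 0)) = 256*((3 + 1)*6) = 256*(4*6) = 256*24 = 6144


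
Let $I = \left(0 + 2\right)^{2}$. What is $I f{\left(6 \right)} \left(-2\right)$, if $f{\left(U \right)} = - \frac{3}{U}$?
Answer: $4$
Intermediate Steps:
$I = 4$ ($I = 2^{2} = 4$)
$I f{\left(6 \right)} \left(-2\right) = 4 \left(- \frac{3}{6}\right) \left(-2\right) = 4 \left(\left(-3\right) \frac{1}{6}\right) \left(-2\right) = 4 \left(- \frac{1}{2}\right) \left(-2\right) = \left(-2\right) \left(-2\right) = 4$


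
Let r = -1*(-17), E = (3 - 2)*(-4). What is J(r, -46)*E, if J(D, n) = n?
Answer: 184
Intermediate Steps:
E = -4 (E = 1*(-4) = -4)
r = 17
J(r, -46)*E = -46*(-4) = 184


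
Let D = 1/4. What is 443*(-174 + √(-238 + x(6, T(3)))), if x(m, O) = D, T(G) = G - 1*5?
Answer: -77082 + 443*I*√951/2 ≈ -77082.0 + 6830.7*I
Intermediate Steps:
D = ¼ ≈ 0.25000
T(G) = -5 + G (T(G) = G - 5 = -5 + G)
x(m, O) = ¼
443*(-174 + √(-238 + x(6, T(3)))) = 443*(-174 + √(-238 + ¼)) = 443*(-174 + √(-951/4)) = 443*(-174 + I*√951/2) = -77082 + 443*I*√951/2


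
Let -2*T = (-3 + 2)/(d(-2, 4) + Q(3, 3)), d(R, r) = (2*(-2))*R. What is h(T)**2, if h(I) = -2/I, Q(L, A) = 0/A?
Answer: 1024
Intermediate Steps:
d(R, r) = -4*R
Q(L, A) = 0
T = 1/16 (T = -(-3 + 2)/(2*(-4*(-2) + 0)) = -(-1)/(2*(8 + 0)) = -(-1)/(2*8) = -1/2*(-1/8) = 1/16 ≈ 0.062500)
h(T)**2 = (-2/1/16)**2 = (-2*16)**2 = (-32)**2 = 1024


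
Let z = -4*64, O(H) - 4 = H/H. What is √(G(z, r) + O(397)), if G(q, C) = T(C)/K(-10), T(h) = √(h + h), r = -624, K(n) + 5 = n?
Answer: √(1125 - 60*I*√78)/15 ≈ 2.2942 - 0.51328*I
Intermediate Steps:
K(n) = -5 + n
O(H) = 5 (O(H) = 4 + H/H = 4 + 1 = 5)
T(h) = √2*√h (T(h) = √(2*h) = √2*√h)
z = -256
G(q, C) = -√2*√C/15 (G(q, C) = (√2*√C)/(-5 - 10) = (√2*√C)/(-15) = (√2*√C)*(-1/15) = -√2*√C/15)
√(G(z, r) + O(397)) = √(-√2*√(-624)/15 + 5) = √(-√2*4*I*√39/15 + 5) = √(-4*I*√78/15 + 5) = √(5 - 4*I*√78/15)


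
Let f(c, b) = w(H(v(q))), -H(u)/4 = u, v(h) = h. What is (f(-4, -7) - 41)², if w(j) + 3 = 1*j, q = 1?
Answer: 2304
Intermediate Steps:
H(u) = -4*u
w(j) = -3 + j (w(j) = -3 + 1*j = -3 + j)
f(c, b) = -7 (f(c, b) = -3 - 4*1 = -3 - 4 = -7)
(f(-4, -7) - 41)² = (-7 - 41)² = (-48)² = 2304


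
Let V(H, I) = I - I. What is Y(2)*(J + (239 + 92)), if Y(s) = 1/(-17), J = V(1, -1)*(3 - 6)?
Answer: -331/17 ≈ -19.471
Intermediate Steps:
V(H, I) = 0
J = 0 (J = 0*(3 - 6) = 0*(-3) = 0)
Y(s) = -1/17
Y(2)*(J + (239 + 92)) = -(0 + (239 + 92))/17 = -(0 + 331)/17 = -1/17*331 = -331/17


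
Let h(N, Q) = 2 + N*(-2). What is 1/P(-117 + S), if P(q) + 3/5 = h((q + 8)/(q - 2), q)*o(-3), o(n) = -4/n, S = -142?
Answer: -3915/1949 ≈ -2.0087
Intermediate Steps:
h(N, Q) = 2 - 2*N
P(q) = 31/15 - 8*(8 + q)/(3*(-2 + q)) (P(q) = -3/5 + (2 - 2*(q + 8)/(q - 2))*(-4/(-3)) = -3/5 + (2 - 2*(8 + q)/(-2 + q))*(-4*(-1/3)) = -3/5 + (2 - 2*(8 + q)/(-2 + q))*(4/3) = -3/5 + (8/3 - 8*(8 + q)/(3*(-2 + q))) = 31/15 - 8*(8 + q)/(3*(-2 + q)))
1/P(-117 + S) = 1/((-382 - 9*(-117 - 142))/(15*(-2 + (-117 - 142)))) = 1/((-382 - 9*(-259))/(15*(-2 - 259))) = 1/((1/15)*(-382 + 2331)/(-261)) = 1/((1/15)*(-1/261)*1949) = 1/(-1949/3915) = -3915/1949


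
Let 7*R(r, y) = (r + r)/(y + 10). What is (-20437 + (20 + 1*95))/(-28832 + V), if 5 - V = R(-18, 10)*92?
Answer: 79030/112013 ≈ 0.70554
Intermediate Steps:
R(r, y) = 2*r/(7*(10 + y)) (R(r, y) = ((r + r)/(y + 10))/7 = ((2*r)/(10 + y))/7 = (2*r/(10 + y))/7 = 2*r/(7*(10 + y)))
V = 1003/35 (V = 5 - (2/7)*(-18)/(10 + 10)*92 = 5 - (2/7)*(-18)/20*92 = 5 - (2/7)*(-18)*(1/20)*92 = 5 - (-9)*92/35 = 5 - 1*(-828/35) = 5 + 828/35 = 1003/35 ≈ 28.657)
(-20437 + (20 + 1*95))/(-28832 + V) = (-20437 + (20 + 1*95))/(-28832 + 1003/35) = (-20437 + (20 + 95))/(-1008117/35) = (-20437 + 115)*(-35/1008117) = -20322*(-35/1008117) = 79030/112013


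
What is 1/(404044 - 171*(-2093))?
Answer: 1/761947 ≈ 1.3124e-6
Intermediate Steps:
1/(404044 - 171*(-2093)) = 1/(404044 + 357903) = 1/761947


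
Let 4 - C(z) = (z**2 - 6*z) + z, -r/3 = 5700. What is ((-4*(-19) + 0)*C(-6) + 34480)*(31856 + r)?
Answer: 439256608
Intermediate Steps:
r = -17100 (r = -3*5700 = -17100)
C(z) = 4 - z**2 + 5*z (C(z) = 4 - ((z**2 - 6*z) + z) = 4 - (z**2 - 5*z) = 4 + (-z**2 + 5*z) = 4 - z**2 + 5*z)
((-4*(-19) + 0)*C(-6) + 34480)*(31856 + r) = ((-4*(-19) + 0)*(4 - 1*(-6)**2 + 5*(-6)) + 34480)*(31856 - 17100) = ((76 + 0)*(4 - 1*36 - 30) + 34480)*14756 = (76*(4 - 36 - 30) + 34480)*14756 = (76*(-62) + 34480)*14756 = (-4712 + 34480)*14756 = 29768*14756 = 439256608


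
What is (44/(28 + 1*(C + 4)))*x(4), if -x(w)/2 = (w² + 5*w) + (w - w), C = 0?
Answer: -99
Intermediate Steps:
x(w) = -10*w - 2*w² (x(w) = -2*((w² + 5*w) + (w - w)) = -2*((w² + 5*w) + 0) = -2*(w² + 5*w) = -10*w - 2*w²)
(44/(28 + 1*(C + 4)))*x(4) = (44/(28 + 1*(0 + 4)))*(-2*4*(5 + 4)) = (44/(28 + 1*4))*(-2*4*9) = (44/(28 + 4))*(-72) = (44/32)*(-72) = ((1/32)*44)*(-72) = (11/8)*(-72) = -99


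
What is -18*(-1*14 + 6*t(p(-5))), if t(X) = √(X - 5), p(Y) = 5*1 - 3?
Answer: 252 - 108*I*√3 ≈ 252.0 - 187.06*I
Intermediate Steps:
p(Y) = 2 (p(Y) = 5 - 3 = 2)
t(X) = √(-5 + X)
-18*(-1*14 + 6*t(p(-5))) = -18*(-1*14 + 6*√(-5 + 2)) = -18*(-14 + 6*√(-3)) = -18*(-14 + 6*(I*√3)) = -18*(-14 + 6*I*√3) = 252 - 108*I*√3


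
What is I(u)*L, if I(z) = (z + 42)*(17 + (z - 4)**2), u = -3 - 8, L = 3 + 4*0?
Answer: 22506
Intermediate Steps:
L = 3 (L = 3 + 0 = 3)
u = -11
I(z) = (17 + (-4 + z)**2)*(42 + z) (I(z) = (42 + z)*(17 + (-4 + z)**2) = (17 + (-4 + z)**2)*(42 + z))
I(u)*L = (1386 + (-11)**3 - 303*(-11) + 34*(-11)**2)*3 = (1386 - 1331 + 3333 + 34*121)*3 = (1386 - 1331 + 3333 + 4114)*3 = 7502*3 = 22506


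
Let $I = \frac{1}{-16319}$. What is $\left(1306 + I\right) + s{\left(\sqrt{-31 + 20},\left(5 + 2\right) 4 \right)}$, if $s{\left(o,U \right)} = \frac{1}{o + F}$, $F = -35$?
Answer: $\frac{26341818503}{20170284} - \frac{i \sqrt{11}}{1236} \approx 1306.0 - 0.0026834 i$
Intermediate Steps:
$s{\left(o,U \right)} = \frac{1}{-35 + o}$ ($s{\left(o,U \right)} = \frac{1}{o - 35} = \frac{1}{-35 + o}$)
$I = - \frac{1}{16319} \approx -6.1278 \cdot 10^{-5}$
$\left(1306 + I\right) + s{\left(\sqrt{-31 + 20},\left(5 + 2\right) 4 \right)} = \left(1306 - \frac{1}{16319}\right) + \frac{1}{-35 + \sqrt{-31 + 20}} = \frac{21312613}{16319} + \frac{1}{-35 + \sqrt{-11}} = \frac{21312613}{16319} + \frac{1}{-35 + i \sqrt{11}}$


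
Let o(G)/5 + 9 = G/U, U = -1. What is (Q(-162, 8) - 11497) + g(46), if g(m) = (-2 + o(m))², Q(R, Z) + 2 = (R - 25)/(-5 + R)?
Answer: 10893597/167 ≈ 65231.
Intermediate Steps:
Q(R, Z) = -2 + (-25 + R)/(-5 + R) (Q(R, Z) = -2 + (R - 25)/(-5 + R) = -2 + (-25 + R)/(-5 + R))
o(G) = -45 - 5*G (o(G) = -45 + 5*(G/(-1)) = -45 + 5*(G*(-1)) = -45 + 5*(-G) = -45 - 5*G)
g(m) = (-47 - 5*m)² (g(m) = (-2 + (-45 - 5*m))² = (-47 - 5*m)²)
(Q(-162, 8) - 11497) + g(46) = ((-15 - 1*(-162))/(-5 - 162) - 11497) + (47 + 5*46)² = ((-15 + 162)/(-167) - 11497) + (47 + 230)² = (-1/167*147 - 11497) + 277² = (-147/167 - 11497) + 76729 = -1920146/167 + 76729 = 10893597/167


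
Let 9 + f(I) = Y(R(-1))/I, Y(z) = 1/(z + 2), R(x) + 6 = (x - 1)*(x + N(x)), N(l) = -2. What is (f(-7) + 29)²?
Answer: 77841/196 ≈ 397.15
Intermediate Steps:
R(x) = -6 + (-1 + x)*(-2 + x) (R(x) = -6 + (x - 1)*(x - 2) = -6 + (-1 + x)*(-2 + x))
Y(z) = 1/(2 + z)
f(I) = -9 + 1/(2*I) (f(I) = -9 + 1/((2 + (-4 + (-1)² - 3*(-1)))*I) = -9 + 1/((2 + (-4 + 1 + 3))*I) = -9 + 1/((2 + 0)*I) = -9 + 1/(2*I))
(f(-7) + 29)² = ((-9 + (½)/(-7)) + 29)² = ((-9 + (½)*(-⅐)) + 29)² = ((-9 - 1/14) + 29)² = (-127/14 + 29)² = (279/14)² = 77841/196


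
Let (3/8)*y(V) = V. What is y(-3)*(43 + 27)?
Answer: -560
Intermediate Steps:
y(V) = 8*V/3
y(-3)*(43 + 27) = ((8/3)*(-3))*(43 + 27) = -8*70 = -560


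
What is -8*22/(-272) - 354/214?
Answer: -1832/1819 ≈ -1.0071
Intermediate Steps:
-8*22/(-272) - 354/214 = -176*(-1/272) - 354*1/214 = 11/17 - 177/107 = -1832/1819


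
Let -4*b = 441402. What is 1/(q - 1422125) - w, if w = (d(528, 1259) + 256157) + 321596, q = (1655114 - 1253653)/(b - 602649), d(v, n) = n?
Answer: -1174207171628458563/2027949630797 ≈ -5.7901e+5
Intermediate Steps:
b = -220701/2 (b = -¼*441402 = -220701/2 ≈ -1.1035e+5)
q = -802922/1425999 (q = (1655114 - 1253653)/(-220701/2 - 602649) = 401461/(-1425999/2) = 401461*(-2/1425999) = -802922/1425999 ≈ -0.56306)
w = 579012 (w = (1259 + 256157) + 321596 = 257416 + 321596 = 579012)
1/(q - 1422125) - w = 1/(-802922/1425999 - 1422125) - 1*579012 = 1/(-2027949630797/1425999) - 579012 = -1425999/2027949630797 - 579012 = -1174207171628458563/2027949630797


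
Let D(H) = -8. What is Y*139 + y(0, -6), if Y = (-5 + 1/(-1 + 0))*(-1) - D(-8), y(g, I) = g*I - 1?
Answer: 1945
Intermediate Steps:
y(g, I) = -1 + I*g (y(g, I) = I*g - 1 = -1 + I*g)
Y = 14 (Y = (-5 + 1/(-1 + 0))*(-1) - 1*(-8) = (-5 + 1/(-1))*(-1) + 8 = (-5 - 1)*(-1) + 8 = -6*(-1) + 8 = 6 + 8 = 14)
Y*139 + y(0, -6) = 14*139 + (-1 - 6*0) = 1946 + (-1 + 0) = 1946 - 1 = 1945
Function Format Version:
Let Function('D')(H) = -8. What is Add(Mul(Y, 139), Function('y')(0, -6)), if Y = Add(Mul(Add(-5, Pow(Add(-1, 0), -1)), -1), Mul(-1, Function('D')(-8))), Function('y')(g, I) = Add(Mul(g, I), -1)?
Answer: 1945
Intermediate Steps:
Function('y')(g, I) = Add(-1, Mul(I, g)) (Function('y')(g, I) = Add(Mul(I, g), -1) = Add(-1, Mul(I, g)))
Y = 14 (Y = Add(Mul(Add(-5, Pow(Add(-1, 0), -1)), -1), Mul(-1, -8)) = Add(Mul(Add(-5, Pow(-1, -1)), -1), 8) = Add(Mul(Add(-5, -1), -1), 8) = Add(Mul(-6, -1), 8) = Add(6, 8) = 14)
Add(Mul(Y, 139), Function('y')(0, -6)) = Add(Mul(14, 139), Add(-1, Mul(-6, 0))) = Add(1946, Add(-1, 0)) = Add(1946, -1) = 1945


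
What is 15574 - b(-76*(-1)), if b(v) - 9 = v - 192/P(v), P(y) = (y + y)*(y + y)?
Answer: 5591532/361 ≈ 15489.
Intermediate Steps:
P(y) = 4*y**2 (P(y) = (2*y)*(2*y) = 4*y**2)
b(v) = 9 + v - 48/v**2 (b(v) = 9 + (v - 192*1/(4*v**2)) = 9 + (v - 48/v**2) = 9 + v - 48/v**2)
15574 - b(-76*(-1)) = 15574 - (9 - 76*(-1) - 48/(-76*(-1))**2) = 15574 - (9 + 76 - 48/76**2) = 15574 - (9 + 76 - 48*1/5776) = 15574 - (9 + 76 - 3/361) = 15574 - 1*30682/361 = 15574 - 30682/361 = 5591532/361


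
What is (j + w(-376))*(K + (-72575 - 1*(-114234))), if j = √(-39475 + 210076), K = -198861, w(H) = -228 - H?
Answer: -23265896 - 157202*√170601 ≈ -8.8196e+7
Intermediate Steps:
j = √170601 ≈ 413.04
(j + w(-376))*(K + (-72575 - 1*(-114234))) = (√170601 + (-228 - 1*(-376)))*(-198861 + (-72575 - 1*(-114234))) = (√170601 + (-228 + 376))*(-198861 + (-72575 + 114234)) = (√170601 + 148)*(-198861 + 41659) = (148 + √170601)*(-157202) = -23265896 - 157202*√170601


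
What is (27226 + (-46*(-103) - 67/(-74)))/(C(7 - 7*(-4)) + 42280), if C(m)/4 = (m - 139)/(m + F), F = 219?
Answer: 300406181/397332048 ≈ 0.75606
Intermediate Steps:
C(m) = 4*(-139 + m)/(219 + m) (C(m) = 4*((m - 139)/(m + 219)) = 4*((-139 + m)/(219 + m)) = 4*(-139 + m)/(219 + m))
(27226 + (-46*(-103) - 67/(-74)))/(C(7 - 7*(-4)) + 42280) = (27226 + (-46*(-103) - 67/(-74)))/(4*(-139 + (7 - 7*(-4)))/(219 + (7 - 7*(-4))) + 42280) = (27226 + (4738 - 67*(-1/74)))/(4*(-139 + (7 + 28))/(219 + (7 + 28)) + 42280) = (27226 + (4738 + 67/74))/(4*(-139 + 35)/(219 + 35) + 42280) = (27226 + 350679/74)/(4*(-104)/254 + 42280) = 2365403/(74*(4*(1/254)*(-104) + 42280)) = 2365403/(74*(-208/127 + 42280)) = 2365403/(74*(5369352/127)) = (2365403/74)*(127/5369352) = 300406181/397332048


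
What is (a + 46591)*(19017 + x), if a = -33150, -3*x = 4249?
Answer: 709711682/3 ≈ 2.3657e+8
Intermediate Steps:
x = -4249/3 (x = -1/3*4249 = -4249/3 ≈ -1416.3)
(a + 46591)*(19017 + x) = (-33150 + 46591)*(19017 - 4249/3) = 13441*(52802/3) = 709711682/3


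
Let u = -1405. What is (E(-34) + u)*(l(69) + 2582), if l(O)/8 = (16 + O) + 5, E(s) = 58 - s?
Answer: -4335526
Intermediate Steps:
l(O) = 168 + 8*O (l(O) = 8*((16 + O) + 5) = 8*(21 + O) = 168 + 8*O)
(E(-34) + u)*(l(69) + 2582) = ((58 - 1*(-34)) - 1405)*((168 + 8*69) + 2582) = ((58 + 34) - 1405)*((168 + 552) + 2582) = (92 - 1405)*(720 + 2582) = -1313*3302 = -4335526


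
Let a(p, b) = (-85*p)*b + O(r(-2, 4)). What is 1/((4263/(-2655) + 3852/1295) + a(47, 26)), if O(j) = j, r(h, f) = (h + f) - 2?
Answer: -45843/4761649657 ≈ -9.6275e-6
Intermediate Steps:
r(h, f) = -2 + f + h (r(h, f) = (f + h) - 2 = -2 + f + h)
a(p, b) = -85*b*p (a(p, b) = (-85*p)*b + (-2 + 4 - 2) = -85*b*p + 0 = -85*b*p)
1/((4263/(-2655) + 3852/1295) + a(47, 26)) = 1/((4263/(-2655) + 3852/1295) - 85*26*47) = 1/((4263*(-1/2655) + 3852*(1/1295)) - 103870) = 1/((-1421/885 + 3852/1295) - 103870) = 1/(62753/45843 - 103870) = 1/(-4761649657/45843) = -45843/4761649657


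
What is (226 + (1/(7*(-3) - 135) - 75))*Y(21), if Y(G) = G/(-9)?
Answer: -164885/468 ≈ -352.32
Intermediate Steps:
Y(G) = -G/9 (Y(G) = G*(-⅑) = -G/9)
(226 + (1/(7*(-3) - 135) - 75))*Y(21) = (226 + (1/(7*(-3) - 135) - 75))*(-⅑*21) = (226 + (1/(-21 - 135) - 75))*(-7/3) = (226 + (1/(-156) - 75))*(-7/3) = (226 + (-1/156 - 75))*(-7/3) = (226 - 11701/156)*(-7/3) = (23555/156)*(-7/3) = -164885/468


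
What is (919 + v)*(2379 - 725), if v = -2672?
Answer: -2899462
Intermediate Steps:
(919 + v)*(2379 - 725) = (919 - 2672)*(2379 - 725) = -1753*1654 = -2899462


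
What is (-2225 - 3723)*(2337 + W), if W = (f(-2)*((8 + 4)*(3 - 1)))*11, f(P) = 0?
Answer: -13900476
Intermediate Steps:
W = 0 (W = (0*((8 + 4)*(3 - 1)))*11 = (0*(12*2))*11 = (0*24)*11 = 0*11 = 0)
(-2225 - 3723)*(2337 + W) = (-2225 - 3723)*(2337 + 0) = -5948*2337 = -13900476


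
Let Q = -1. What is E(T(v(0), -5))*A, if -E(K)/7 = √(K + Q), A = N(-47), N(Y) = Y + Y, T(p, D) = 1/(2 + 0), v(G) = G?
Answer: 329*I*√2 ≈ 465.28*I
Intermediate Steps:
T(p, D) = ½ (T(p, D) = 1/2 = ½)
N(Y) = 2*Y
A = -94 (A = 2*(-47) = -94)
E(K) = -7*√(-1 + K) (E(K) = -7*√(K - 1) = -7*√(-1 + K))
E(T(v(0), -5))*A = -7*√(-1 + ½)*(-94) = -7*I*√2/2*(-94) = 329*I*√2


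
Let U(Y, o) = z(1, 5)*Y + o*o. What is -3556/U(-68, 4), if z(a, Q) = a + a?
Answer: 889/30 ≈ 29.633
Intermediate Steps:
z(a, Q) = 2*a
U(Y, o) = o² + 2*Y (U(Y, o) = (2*1)*Y + o*o = 2*Y + o² = o² + 2*Y)
-3556/U(-68, 4) = -3556/(4² + 2*(-68)) = -3556/(16 - 136) = -3556/(-120) = -3556*(-1/120) = 889/30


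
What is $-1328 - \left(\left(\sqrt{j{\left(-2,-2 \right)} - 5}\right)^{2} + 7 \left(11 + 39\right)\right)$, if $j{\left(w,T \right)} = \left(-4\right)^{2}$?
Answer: $-1689$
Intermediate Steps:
$j{\left(w,T \right)} = 16$
$-1328 - \left(\left(\sqrt{j{\left(-2,-2 \right)} - 5}\right)^{2} + 7 \left(11 + 39\right)\right) = -1328 - \left(\left(\sqrt{16 - 5}\right)^{2} + 7 \left(11 + 39\right)\right) = -1328 - \left(\left(\sqrt{11}\right)^{2} + 7 \cdot 50\right) = -1328 - \left(11 + 350\right) = -1328 - 361 = -1689$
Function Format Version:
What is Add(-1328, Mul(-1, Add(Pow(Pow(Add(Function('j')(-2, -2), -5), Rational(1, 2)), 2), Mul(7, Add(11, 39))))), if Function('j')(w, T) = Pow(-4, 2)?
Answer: -1689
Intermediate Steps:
Function('j')(w, T) = 16
Add(-1328, Mul(-1, Add(Pow(Pow(Add(Function('j')(-2, -2), -5), Rational(1, 2)), 2), Mul(7, Add(11, 39))))) = Add(-1328, Mul(-1, Add(Pow(Pow(Add(16, -5), Rational(1, 2)), 2), Mul(7, Add(11, 39))))) = Add(-1328, Mul(-1, Add(Pow(Pow(11, Rational(1, 2)), 2), Mul(7, 50)))) = Add(-1328, Mul(-1, Add(11, 350))) = Add(-1328, Mul(-1, 361)) = Add(-1328, -361) = -1689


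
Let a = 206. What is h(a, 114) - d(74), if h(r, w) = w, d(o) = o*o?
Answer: -5362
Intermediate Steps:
d(o) = o**2
h(a, 114) - d(74) = 114 - 1*74**2 = 114 - 1*5476 = 114 - 5476 = -5362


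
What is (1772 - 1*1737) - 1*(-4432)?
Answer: 4467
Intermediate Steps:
(1772 - 1*1737) - 1*(-4432) = (1772 - 1737) + 4432 = 35 + 4432 = 4467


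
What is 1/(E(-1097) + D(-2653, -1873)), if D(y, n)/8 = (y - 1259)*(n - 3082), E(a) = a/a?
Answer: 1/155071681 ≈ 6.4486e-9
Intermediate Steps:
E(a) = 1
D(y, n) = 8*(-3082 + n)*(-1259 + y) (D(y, n) = 8*((y - 1259)*(n - 3082)) = 8*((-1259 + y)*(-3082 + n)) = 8*((-3082 + n)*(-1259 + y)) = 8*(-3082 + n)*(-1259 + y))
1/(E(-1097) + D(-2653, -1873)) = 1/(1 + (31041904 - 24656*(-2653) - 10072*(-1873) + 8*(-1873)*(-2653))) = 1/(1 + (31041904 + 65412368 + 18864856 + 39752552)) = 1/(1 + 155071680) = 1/155071681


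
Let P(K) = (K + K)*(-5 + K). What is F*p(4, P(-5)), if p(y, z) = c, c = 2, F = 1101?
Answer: 2202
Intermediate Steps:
P(K) = 2*K*(-5 + K) (P(K) = (2*K)*(-5 + K) = 2*K*(-5 + K))
p(y, z) = 2
F*p(4, P(-5)) = 1101*2 = 2202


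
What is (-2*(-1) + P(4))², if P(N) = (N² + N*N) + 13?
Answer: 2209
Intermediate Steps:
P(N) = 13 + 2*N² (P(N) = (N² + N²) + 13 = 2*N² + 13 = 13 + 2*N²)
(-2*(-1) + P(4))² = (-2*(-1) + (13 + 2*4²))² = (2 + (13 + 2*16))² = (2 + (13 + 32))² = (2 + 45)² = 47² = 2209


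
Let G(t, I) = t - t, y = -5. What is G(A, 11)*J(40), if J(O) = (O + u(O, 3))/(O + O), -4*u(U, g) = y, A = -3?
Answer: 0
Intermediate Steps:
u(U, g) = 5/4 (u(U, g) = -¼*(-5) = 5/4)
J(O) = (5/4 + O)/(2*O) (J(O) = (O + 5/4)/(O + O) = (5/4 + O)/((2*O)) = (5/4 + O)*(1/(2*O)) = (5/4 + O)/(2*O))
G(t, I) = 0
G(A, 11)*J(40) = 0*((⅛)*(5 + 4*40)/40) = 0*((⅛)*(1/40)*(5 + 160)) = 0*((⅛)*(1/40)*165) = 0*(33/64) = 0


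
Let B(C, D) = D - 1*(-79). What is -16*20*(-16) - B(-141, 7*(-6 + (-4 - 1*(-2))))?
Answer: 5097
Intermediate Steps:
B(C, D) = 79 + D (B(C, D) = D + 79 = 79 + D)
-16*20*(-16) - B(-141, 7*(-6 + (-4 - 1*(-2)))) = -16*20*(-16) - (79 + 7*(-6 + (-4 - 1*(-2)))) = -320*(-16) - (79 + 7*(-6 + (-4 + 2))) = 5120 - (79 + 7*(-6 - 2)) = 5120 - (79 + 7*(-8)) = 5120 - (79 - 56) = 5120 - 1*23 = 5120 - 23 = 5097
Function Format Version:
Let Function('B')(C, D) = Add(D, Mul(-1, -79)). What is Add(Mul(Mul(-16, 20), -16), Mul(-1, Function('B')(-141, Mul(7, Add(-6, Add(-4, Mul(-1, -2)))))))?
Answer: 5097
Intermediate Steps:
Function('B')(C, D) = Add(79, D) (Function('B')(C, D) = Add(D, 79) = Add(79, D))
Add(Mul(Mul(-16, 20), -16), Mul(-1, Function('B')(-141, Mul(7, Add(-6, Add(-4, Mul(-1, -2))))))) = Add(Mul(Mul(-16, 20), -16), Mul(-1, Add(79, Mul(7, Add(-6, Add(-4, Mul(-1, -2))))))) = Add(Mul(-320, -16), Mul(-1, Add(79, Mul(7, Add(-6, Add(-4, 2)))))) = Add(5120, Mul(-1, Add(79, Mul(7, Add(-6, -2))))) = Add(5120, Mul(-1, Add(79, Mul(7, -8)))) = Add(5120, Mul(-1, Add(79, -56))) = Add(5120, Mul(-1, 23)) = Add(5120, -23) = 5097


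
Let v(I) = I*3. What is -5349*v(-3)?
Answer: 48141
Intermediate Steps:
v(I) = 3*I
-5349*v(-3) = -16047*(-3) = -5349*(-9) = 48141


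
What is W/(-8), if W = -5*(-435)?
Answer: -2175/8 ≈ -271.88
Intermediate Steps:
W = 2175
W/(-8) = 2175/(-8) = 2175*(-⅛) = -2175/8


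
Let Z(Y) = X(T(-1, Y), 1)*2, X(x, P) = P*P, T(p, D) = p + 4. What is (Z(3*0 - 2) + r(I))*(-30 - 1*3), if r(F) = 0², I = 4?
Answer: -66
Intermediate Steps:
T(p, D) = 4 + p
X(x, P) = P²
r(F) = 0
Z(Y) = 2 (Z(Y) = 1²*2 = 1*2 = 2)
(Z(3*0 - 2) + r(I))*(-30 - 1*3) = (2 + 0)*(-30 - 1*3) = 2*(-30 - 3) = 2*(-33) = -66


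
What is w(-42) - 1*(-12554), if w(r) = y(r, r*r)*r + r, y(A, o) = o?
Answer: -61576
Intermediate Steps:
w(r) = r + r³ (w(r) = (r*r)*r + r = r²*r + r = r³ + r = r + r³)
w(-42) - 1*(-12554) = (-42 + (-42)³) - 1*(-12554) = (-42 - 74088) + 12554 = -74130 + 12554 = -61576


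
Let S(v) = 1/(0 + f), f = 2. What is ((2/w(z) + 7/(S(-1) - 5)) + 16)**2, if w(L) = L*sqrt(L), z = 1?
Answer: 21904/81 ≈ 270.42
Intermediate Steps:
S(v) = 1/2 (S(v) = 1/(0 + 2) = 1/2)
w(L) = L**(3/2)
((2/w(z) + 7/(S(-1) - 5)) + 16)**2 = ((2/(1**(3/2)) + 7/(1/2 - 5)) + 16)**2 = ((2/1 + 7/(-9/2)) + 16)**2 = ((2*1 + 7*(-2/9)) + 16)**2 = ((2 - 14/9) + 16)**2 = (4/9 + 16)**2 = (148/9)**2 = 21904/81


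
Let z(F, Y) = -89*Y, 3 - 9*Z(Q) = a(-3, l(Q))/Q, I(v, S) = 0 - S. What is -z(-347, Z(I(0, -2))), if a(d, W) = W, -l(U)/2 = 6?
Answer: 89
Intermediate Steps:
l(U) = -12 (l(U) = -2*6 = -12)
I(v, S) = -S
Z(Q) = ⅓ + 4/(3*Q) (Z(Q) = ⅓ - (-4)/(3*Q) = ⅓ + 4/(3*Q))
-z(-347, Z(I(0, -2))) = -(-89)*(4 - 1*(-2))/(3*((-1*(-2)))) = -(-89)*(⅓)*(4 + 2)/2 = -(-89)*(⅓)*(½)*6 = -(-89) = -1*(-89) = 89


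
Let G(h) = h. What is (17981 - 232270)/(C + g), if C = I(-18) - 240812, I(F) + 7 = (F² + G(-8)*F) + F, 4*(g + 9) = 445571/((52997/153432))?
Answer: -1622382019/621699936 ≈ -2.6096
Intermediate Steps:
g = 2441533635/7571 (g = -9 + (445571/((52997/153432)))/4 = -9 + (445571/((52997*(1/153432))))/4 = -9 + (445571/(52997/153432))/4 = -9 + (445571*(153432/52997))/4 = -9 + (¼)*(9766407096/7571) = -9 + 2441601774/7571 = 2441533635/7571 ≈ 3.2249e+5)
I(F) = -7 + F² - 7*F (I(F) = -7 + ((F² - 8*F) + F) = -7 + (F² - 7*F) = -7 + F² - 7*F)
C = -240369 (C = (-7 + (-18)² - 7*(-18)) - 240812 = (-7 + 324 + 126) - 240812 = 443 - 240812 = -240369)
(17981 - 232270)/(C + g) = (17981 - 232270)/(-240369 + 2441533635/7571) = -214289/621699936/7571 = -214289*7571/621699936 = -1622382019/621699936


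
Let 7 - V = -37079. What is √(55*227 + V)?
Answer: √49571 ≈ 222.65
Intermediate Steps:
V = 37086 (V = 7 - 1*(-37079) = 7 + 37079 = 37086)
√(55*227 + V) = √(55*227 + 37086) = √(12485 + 37086) = √49571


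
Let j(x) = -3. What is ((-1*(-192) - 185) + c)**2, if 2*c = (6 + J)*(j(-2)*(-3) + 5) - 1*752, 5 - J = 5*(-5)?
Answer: 13689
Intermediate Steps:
J = 30 (J = 5 - 5*(-5) = 5 - 1*(-25) = 5 + 25 = 30)
c = -124 (c = ((6 + 30)*(-3*(-3) + 5) - 1*752)/2 = (36*(9 + 5) - 752)/2 = (36*14 - 752)/2 = (504 - 752)/2 = (1/2)*(-248) = -124)
((-1*(-192) - 185) + c)**2 = ((-1*(-192) - 185) - 124)**2 = ((192 - 185) - 124)**2 = (7 - 124)**2 = (-117)**2 = 13689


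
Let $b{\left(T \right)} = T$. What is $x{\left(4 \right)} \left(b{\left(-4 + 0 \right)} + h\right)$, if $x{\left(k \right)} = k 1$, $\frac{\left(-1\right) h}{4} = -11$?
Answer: $160$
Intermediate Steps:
$h = 44$ ($h = \left(-4\right) \left(-11\right) = 44$)
$x{\left(k \right)} = k$
$x{\left(4 \right)} \left(b{\left(-4 + 0 \right)} + h\right) = 4 \left(\left(-4 + 0\right) + 44\right) = 4 \left(-4 + 44\right) = 4 \cdot 40 = 160$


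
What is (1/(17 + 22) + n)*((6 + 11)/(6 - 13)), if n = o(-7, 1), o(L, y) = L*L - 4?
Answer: -29852/273 ≈ -109.35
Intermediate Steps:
o(L, y) = -4 + L² (o(L, y) = L² - 4 = -4 + L²)
n = 45 (n = -4 + (-7)² = -4 + 49 = 45)
(1/(17 + 22) + n)*((6 + 11)/(6 - 13)) = (1/(17 + 22) + 45)*((6 + 11)/(6 - 13)) = (1/39 + 45)*(17/(-7)) = (1/39 + 45)*(17*(-⅐)) = (1756/39)*(-17/7) = -29852/273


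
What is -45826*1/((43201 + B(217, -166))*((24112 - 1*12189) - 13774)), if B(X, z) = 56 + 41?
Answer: 22913/40072299 ≈ 0.00057179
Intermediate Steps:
B(X, z) = 97
-45826*1/((43201 + B(217, -166))*((24112 - 1*12189) - 13774)) = -45826*1/((43201 + 97)*((24112 - 1*12189) - 13774)) = -45826*1/(43298*((24112 - 12189) - 13774)) = -45826*1/(43298*(11923 - 13774)) = -45826/(43298*(-1851)) = -45826/(-80144598) = -45826*(-1/80144598) = 22913/40072299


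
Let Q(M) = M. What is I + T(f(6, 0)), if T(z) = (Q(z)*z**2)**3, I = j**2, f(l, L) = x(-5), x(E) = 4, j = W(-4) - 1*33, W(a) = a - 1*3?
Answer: 263744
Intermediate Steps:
W(a) = -3 + a (W(a) = a - 3 = -3 + a)
j = -40 (j = (-3 - 4) - 1*33 = -7 - 33 = -40)
f(l, L) = 4
I = 1600 (I = (-40)**2 = 1600)
T(z) = z**9 (T(z) = (z*z**2)**3 = (z**3)**3 = z**9)
I + T(f(6, 0)) = 1600 + 4**9 = 1600 + 262144 = 263744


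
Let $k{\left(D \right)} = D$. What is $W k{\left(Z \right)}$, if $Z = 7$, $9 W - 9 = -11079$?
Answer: $-8610$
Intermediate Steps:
$W = -1230$ ($W = 1 + \frac{1}{9} \left(-11079\right) = 1 - 1231 = -1230$)
$W k{\left(Z \right)} = \left(-1230\right) 7 = -8610$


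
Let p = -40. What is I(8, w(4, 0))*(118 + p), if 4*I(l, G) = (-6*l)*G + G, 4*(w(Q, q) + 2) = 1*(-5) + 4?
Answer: 16497/8 ≈ 2062.1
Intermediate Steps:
w(Q, q) = -9/4 (w(Q, q) = -2 + (1*(-5) + 4)/4 = -2 + (-5 + 4)/4 = -2 + (¼)*(-1) = -2 - ¼ = -9/4)
I(l, G) = G/4 - 3*G*l/2 (I(l, G) = ((-6*l)*G + G)/4 = (-6*G*l + G)/4 = (G - 6*G*l)/4 = G/4 - 3*G*l/2)
I(8, w(4, 0))*(118 + p) = ((¼)*(-9/4)*(1 - 6*8))*(118 - 40) = ((¼)*(-9/4)*(1 - 48))*78 = ((¼)*(-9/4)*(-47))*78 = (423/16)*78 = 16497/8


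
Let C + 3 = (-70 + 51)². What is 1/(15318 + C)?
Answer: 1/15676 ≈ 6.3792e-5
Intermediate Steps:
C = 358 (C = -3 + (-70 + 51)² = -3 + (-19)² = -3 + 361 = 358)
1/(15318 + C) = 1/(15318 + 358) = 1/15676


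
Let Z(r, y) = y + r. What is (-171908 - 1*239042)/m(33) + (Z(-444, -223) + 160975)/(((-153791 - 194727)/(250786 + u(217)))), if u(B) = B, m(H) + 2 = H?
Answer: -695297464372/5402029 ≈ -1.2871e+5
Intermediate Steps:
Z(r, y) = r + y
m(H) = -2 + H
(-171908 - 1*239042)/m(33) + (Z(-444, -223) + 160975)/(((-153791 - 194727)/(250786 + u(217)))) = (-171908 - 1*239042)/(-2 + 33) + ((-444 - 223) + 160975)/(((-153791 - 194727)/(250786 + 217))) = (-171908 - 239042)/31 + (-667 + 160975)/((-348518/251003)) = -410950*1/31 + 160308/((-348518*1/251003)) = -410950/31 + 160308/(-348518/251003) = -410950/31 + 160308*(-251003/348518) = -410950/31 - 20118894462/174259 = -695297464372/5402029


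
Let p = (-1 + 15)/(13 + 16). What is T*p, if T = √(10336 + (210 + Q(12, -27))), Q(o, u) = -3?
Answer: 14*√10543/29 ≈ 49.569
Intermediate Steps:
T = √10543 (T = √(10336 + (210 - 3)) = √(10336 + 207) = √10543 ≈ 102.68)
p = 14/29 ≈ 0.48276
T*p = √10543*(14/29) = 14*√10543/29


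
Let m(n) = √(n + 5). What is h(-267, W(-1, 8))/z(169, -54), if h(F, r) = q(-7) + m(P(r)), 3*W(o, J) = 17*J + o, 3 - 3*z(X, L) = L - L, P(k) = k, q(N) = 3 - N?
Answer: 10 + 5*√2 ≈ 17.071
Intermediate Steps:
z(X, L) = 1 (z(X, L) = 1 - (L - L)/3 = 1 - ⅓*0 = 1 + 0 = 1)
m(n) = √(5 + n)
W(o, J) = o/3 + 17*J/3 (W(o, J) = (17*J + o)/3 = (o + 17*J)/3 = o/3 + 17*J/3)
h(F, r) = 10 + √(5 + r) (h(F, r) = (3 - 1*(-7)) + √(5 + r) = (3 + 7) + √(5 + r) = 10 + √(5 + r))
h(-267, W(-1, 8))/z(169, -54) = (10 + √(5 + ((⅓)*(-1) + (17/3)*8)))/1 = (10 + √(5 + (-⅓ + 136/3)))*1 = (10 + √(5 + 45))*1 = (10 + √50)*1 = (10 + 5*√2)*1 = 10 + 5*√2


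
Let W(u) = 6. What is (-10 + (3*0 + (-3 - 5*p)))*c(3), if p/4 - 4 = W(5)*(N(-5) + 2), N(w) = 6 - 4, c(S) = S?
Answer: -1719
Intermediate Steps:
N(w) = 2
p = 112 (p = 16 + 4*(6*(2 + 2)) = 16 + 4*(6*4) = 16 + 4*24 = 16 + 96 = 112)
(-10 + (3*0 + (-3 - 5*p)))*c(3) = (-10 + (3*0 + (-3 - 5*112)))*3 = (-10 + (0 + (-3 - 560)))*3 = (-10 + (0 - 563))*3 = (-10 - 563)*3 = -573*3 = -1719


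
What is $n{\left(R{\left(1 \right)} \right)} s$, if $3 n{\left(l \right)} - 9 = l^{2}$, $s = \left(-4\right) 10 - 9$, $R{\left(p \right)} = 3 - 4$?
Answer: $- \frac{490}{3} \approx -163.33$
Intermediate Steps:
$R{\left(p \right)} = -1$
$s = -49$ ($s = -40 - 9 = -49$)
$n{\left(l \right)} = 3 + \frac{l^{2}}{3}$
$n{\left(R{\left(1 \right)} \right)} s = \left(3 + \frac{\left(-1\right)^{2}}{3}\right) \left(-49\right) = \left(3 + \frac{1}{3} \cdot 1\right) \left(-49\right) = \left(3 + \frac{1}{3}\right) \left(-49\right) = \frac{10}{3} \left(-49\right) = - \frac{490}{3}$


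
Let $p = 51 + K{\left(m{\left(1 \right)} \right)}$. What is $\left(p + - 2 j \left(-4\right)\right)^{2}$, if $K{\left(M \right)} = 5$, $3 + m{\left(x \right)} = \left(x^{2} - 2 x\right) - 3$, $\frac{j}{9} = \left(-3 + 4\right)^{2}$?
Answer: $16384$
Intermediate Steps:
$j = 9$ ($j = 9 \left(-3 + 4\right)^{2} = 9 \cdot 1^{2} = 9 \cdot 1 = 9$)
$m{\left(x \right)} = -6 + x^{2} - 2 x$ ($m{\left(x \right)} = -3 - \left(3 - x^{2} + 2 x\right) = -6 + x^{2} - 2 x$)
$p = 56$ ($p = 51 + 5 = 56$)
$\left(p + - 2 j \left(-4\right)\right)^{2} = \left(56 + \left(-2\right) 9 \left(-4\right)\right)^{2} = \left(56 - -72\right)^{2} = \left(56 + 72\right)^{2} = 128^{2} = 16384$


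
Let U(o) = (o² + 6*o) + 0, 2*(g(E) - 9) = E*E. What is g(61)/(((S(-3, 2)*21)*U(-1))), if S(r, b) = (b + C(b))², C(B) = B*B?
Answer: -3739/7560 ≈ -0.49458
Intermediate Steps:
C(B) = B²
S(r, b) = (b + b²)²
g(E) = 9 + E²/2 (g(E) = 9 + (E*E)/2 = 9 + E²/2)
U(o) = o² + 6*o
g(61)/(((S(-3, 2)*21)*U(-1))) = (9 + (½)*61²)/((((2²*(1 + 2)²)*21)*(-(6 - 1)))) = (9 + (½)*3721)/((((4*3²)*21)*(-1*5))) = (9 + 3721/2)/((((4*9)*21)*(-5))) = 3739/(2*(((36*21)*(-5)))) = 3739/(2*((756*(-5)))) = (3739/2)/(-3780) = (3739/2)*(-1/3780) = -3739/7560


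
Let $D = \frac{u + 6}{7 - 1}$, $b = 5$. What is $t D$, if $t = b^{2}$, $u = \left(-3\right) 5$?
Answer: $- \frac{75}{2} \approx -37.5$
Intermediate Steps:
$u = -15$
$D = - \frac{3}{2}$ ($D = \frac{-15 + 6}{7 - 1} = - \frac{9}{6} = \left(-9\right) \frac{1}{6} = - \frac{3}{2} \approx -1.5$)
$t = 25$ ($t = 5^{2} = 25$)
$t D = 25 \left(- \frac{3}{2}\right) = - \frac{75}{2}$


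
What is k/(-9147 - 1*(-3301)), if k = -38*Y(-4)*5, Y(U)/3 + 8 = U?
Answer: -3420/2923 ≈ -1.1700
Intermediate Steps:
Y(U) = -24 + 3*U
k = 6840 (k = -38*(-24 + 3*(-4))*5 = -38*(-24 - 12)*5 = -38*(-36)*5 = 1368*5 = 6840)
k/(-9147 - 1*(-3301)) = 6840/(-9147 - 1*(-3301)) = 6840/(-9147 + 3301) = 6840/(-5846) = 6840*(-1/5846) = -3420/2923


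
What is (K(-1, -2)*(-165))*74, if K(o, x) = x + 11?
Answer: -109890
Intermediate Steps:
K(o, x) = 11 + x
(K(-1, -2)*(-165))*74 = ((11 - 2)*(-165))*74 = (9*(-165))*74 = -1485*74 = -109890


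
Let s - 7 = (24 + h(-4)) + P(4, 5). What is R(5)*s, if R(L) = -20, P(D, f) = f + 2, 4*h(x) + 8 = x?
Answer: -700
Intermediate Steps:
h(x) = -2 + x/4
P(D, f) = 2 + f
s = 35 (s = 7 + ((24 + (-2 + (¼)*(-4))) + (2 + 5)) = 7 + ((24 + (-2 - 1)) + 7) = 7 + ((24 - 3) + 7) = 7 + (21 + 7) = 7 + 28 = 35)
R(5)*s = -20*35 = -700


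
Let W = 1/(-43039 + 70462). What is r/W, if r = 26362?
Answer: 722925126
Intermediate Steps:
W = 1/27423 ≈ 3.6466e-5
r/W = 26362/(1/27423) = 26362*27423 = 722925126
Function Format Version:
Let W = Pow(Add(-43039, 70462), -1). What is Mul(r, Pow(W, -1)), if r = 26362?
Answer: 722925126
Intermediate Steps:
W = Rational(1, 27423) (W = Pow(27423, -1) = Rational(1, 27423) ≈ 3.6466e-5)
Mul(r, Pow(W, -1)) = Mul(26362, Pow(Rational(1, 27423), -1)) = Mul(26362, 27423) = 722925126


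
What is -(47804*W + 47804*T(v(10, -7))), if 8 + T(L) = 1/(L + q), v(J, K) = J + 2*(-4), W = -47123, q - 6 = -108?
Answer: 56326270051/25 ≈ 2.2530e+9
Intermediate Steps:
q = -102 (q = 6 - 108 = -102)
v(J, K) = -8 + J (v(J, K) = J - 8 = -8 + J)
T(L) = -8 + 1/(-102 + L) (T(L) = -8 + 1/(L - 102) = -8 + 1/(-102 + L))
-(47804*W + 47804*T(v(10, -7))) = -(-2252667892 + 47804*(817 - 8*(-8 + 10))/(-102 + (-8 + 10))) = -(-2252667892 + 47804*(817 - 8*2)/(-102 + 2)) = -47804/(1/(-47123 + (817 - 16)/(-100))) = -47804/(1/(-47123 - 1/100*801)) = -47804/(1/(-47123 - 801/100)) = -47804/(1/(-4713101/100)) = -47804/(-100/4713101) = -47804*(-4713101/100) = 56326270051/25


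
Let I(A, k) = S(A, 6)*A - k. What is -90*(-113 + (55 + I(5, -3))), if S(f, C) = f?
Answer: 2700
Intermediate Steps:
I(A, k) = A² - k (I(A, k) = A*A - k = A² - k)
-90*(-113 + (55 + I(5, -3))) = -90*(-113 + (55 + (5² - 1*(-3)))) = -90*(-113 + (55 + (25 + 3))) = -90*(-113 + (55 + 28)) = -90*(-113 + 83) = -90*(-30) = 2700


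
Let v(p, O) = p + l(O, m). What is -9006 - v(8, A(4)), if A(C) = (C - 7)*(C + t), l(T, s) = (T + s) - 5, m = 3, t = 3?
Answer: -8991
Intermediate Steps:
l(T, s) = -5 + T + s
A(C) = (-7 + C)*(3 + C) (A(C) = (C - 7)*(C + 3) = (-7 + C)*(3 + C))
v(p, O) = -2 + O + p (v(p, O) = p + (-5 + O + 3) = p + (-2 + O) = -2 + O + p)
-9006 - v(8, A(4)) = -9006 - (-2 + (-21 + 4² - 4*4) + 8) = -9006 - (-2 + (-21 + 16 - 16) + 8) = -9006 - (-2 - 21 + 8) = -9006 - 1*(-15) = -9006 + 15 = -8991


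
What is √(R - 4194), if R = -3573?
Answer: 3*I*√863 ≈ 88.131*I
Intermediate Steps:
√(R - 4194) = √(-3573 - 4194) = √(-7767) = 3*I*√863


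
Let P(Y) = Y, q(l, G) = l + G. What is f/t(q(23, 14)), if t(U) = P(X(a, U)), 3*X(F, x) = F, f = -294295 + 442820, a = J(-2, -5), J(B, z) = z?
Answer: -89115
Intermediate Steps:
a = -5
f = 148525
q(l, G) = G + l
X(F, x) = F/3
t(U) = -5/3 (t(U) = (1/3)*(-5) = -5/3)
f/t(q(23, 14)) = 148525/(-5/3) = 148525*(-3/5) = -89115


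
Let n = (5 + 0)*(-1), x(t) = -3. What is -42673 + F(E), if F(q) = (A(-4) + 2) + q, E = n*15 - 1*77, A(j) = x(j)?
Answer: -42826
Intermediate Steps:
n = -5 (n = 5*(-1) = -5)
A(j) = -3
E = -152 (E = -5*15 - 1*77 = -75 - 77 = -152)
F(q) = -1 + q (F(q) = (-3 + 2) + q = -1 + q)
-42673 + F(E) = -42673 + (-1 - 152) = -42673 - 153 = -42826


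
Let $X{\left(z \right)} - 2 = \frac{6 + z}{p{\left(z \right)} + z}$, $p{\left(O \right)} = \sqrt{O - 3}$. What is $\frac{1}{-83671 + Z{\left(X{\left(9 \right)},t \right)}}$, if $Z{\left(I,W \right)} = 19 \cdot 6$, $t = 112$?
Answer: $- \frac{1}{83557} \approx -1.1968 \cdot 10^{-5}$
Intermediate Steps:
$p{\left(O \right)} = \sqrt{-3 + O}$
$X{\left(z \right)} = 2 + \frac{6 + z}{z + \sqrt{-3 + z}}$ ($X{\left(z \right)} = 2 + \frac{6 + z}{\sqrt{-3 + z} + z} = 2 + \frac{6 + z}{z + \sqrt{-3 + z}}$)
$Z{\left(I,W \right)} = 114$
$\frac{1}{-83671 + Z{\left(X{\left(9 \right)},t \right)}} = \frac{1}{-83671 + 114} = \frac{1}{-83557} = - \frac{1}{83557}$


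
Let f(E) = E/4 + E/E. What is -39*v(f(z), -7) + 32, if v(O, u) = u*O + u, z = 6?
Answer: 1975/2 ≈ 987.50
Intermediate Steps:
f(E) = 1 + E/4 (f(E) = E*(1/4) + 1 = E/4 + 1 = 1 + E/4)
v(O, u) = u + O*u (v(O, u) = O*u + u = u + O*u)
-39*v(f(z), -7) + 32 = -(-273)*(1 + (1 + (1/4)*6)) + 32 = -(-273)*(1 + (1 + 3/2)) + 32 = -(-273)*(1 + 5/2) + 32 = -(-273)*7/2 + 32 = -39*(-49/2) + 32 = 1911/2 + 32 = 1975/2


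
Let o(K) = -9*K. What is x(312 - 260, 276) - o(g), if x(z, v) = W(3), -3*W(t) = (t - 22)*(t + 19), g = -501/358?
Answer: 136117/1074 ≈ 126.74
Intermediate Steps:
g = -501/358 (g = -501*1/358 = -501/358 ≈ -1.3994)
W(t) = -(-22 + t)*(19 + t)/3 (W(t) = -(t - 22)*(t + 19)/3 = -(-22 + t)*(19 + t)/3)
x(z, v) = 418/3 (x(z, v) = 418/3 + 3 - ⅓*3² = 418/3 + 3 - ⅓*9 = 418/3 + 3 - 3 = 418/3)
x(312 - 260, 276) - o(g) = 418/3 - (-9)*(-501)/358 = 418/3 - 1*4509/358 = 418/3 - 4509/358 = 136117/1074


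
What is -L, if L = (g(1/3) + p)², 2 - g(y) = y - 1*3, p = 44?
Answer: -21316/9 ≈ -2368.4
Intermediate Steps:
g(y) = 5 - y (g(y) = 2 - (y - 1*3) = 2 - (y - 3) = 2 - (-3 + y) = 2 + (3 - y) = 5 - y)
L = 21316/9 (L = ((5 - 1/3) + 44)² = ((5 - 1*⅓) + 44)² = ((5 - ⅓) + 44)² = (14/3 + 44)² = (146/3)² = 21316/9 ≈ 2368.4)
-L = -1*21316/9 = -21316/9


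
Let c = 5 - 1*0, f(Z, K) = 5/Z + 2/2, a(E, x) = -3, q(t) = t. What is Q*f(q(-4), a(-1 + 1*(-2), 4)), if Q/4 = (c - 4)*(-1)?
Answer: 1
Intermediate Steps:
f(Z, K) = 1 + 5/Z (f(Z, K) = 5/Z + 2*(1/2) = 5/Z + 1 = 1 + 5/Z)
c = 5 (c = 5 + 0 = 5)
Q = -4 (Q = 4*((5 - 4)*(-1)) = 4*(1*(-1)) = 4*(-1) = -4)
Q*f(q(-4), a(-1 + 1*(-2), 4)) = -4*(5 - 4)/(-4) = -(-1) = -4*(-1/4) = 1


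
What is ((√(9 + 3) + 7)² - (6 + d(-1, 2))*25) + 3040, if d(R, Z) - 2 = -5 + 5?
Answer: 2901 + 28*√3 ≈ 2949.5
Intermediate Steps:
d(R, Z) = 2 (d(R, Z) = 2 + (-5 + 5) = 2 + 0 = 2)
((√(9 + 3) + 7)² - (6 + d(-1, 2))*25) + 3040 = ((√(9 + 3) + 7)² - (6 + 2)*25) + 3040 = ((√12 + 7)² - 8*25) + 3040 = ((2*√3 + 7)² - 1*200) + 3040 = ((7 + 2*√3)² - 200) + 3040 = (-200 + (7 + 2*√3)²) + 3040 = 2840 + (7 + 2*√3)²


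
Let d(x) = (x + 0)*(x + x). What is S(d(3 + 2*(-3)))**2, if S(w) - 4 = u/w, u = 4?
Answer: 1444/81 ≈ 17.827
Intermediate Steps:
d(x) = 2*x**2 (d(x) = x*(2*x) = 2*x**2)
S(w) = 4 + 4/w
S(d(3 + 2*(-3)))**2 = (4 + 4/((2*(3 + 2*(-3))**2)))**2 = (4 + 4/((2*(3 - 6)**2)))**2 = (4 + 4/((2*(-3)**2)))**2 = (4 + 4/((2*9)))**2 = (4 + 4/18)**2 = (4 + 4*(1/18))**2 = (4 + 2/9)**2 = (38/9)**2 = 1444/81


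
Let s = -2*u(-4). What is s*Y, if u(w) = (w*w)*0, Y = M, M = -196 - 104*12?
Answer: 0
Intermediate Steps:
M = -1444 (M = -196 - 1248 = -1444)
Y = -1444
u(w) = 0 (u(w) = w²*0 = 0)
s = 0 (s = -2*0 = 0)
s*Y = 0*(-1444) = 0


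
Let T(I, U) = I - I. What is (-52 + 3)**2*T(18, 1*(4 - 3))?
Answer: 0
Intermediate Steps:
T(I, U) = 0
(-52 + 3)**2*T(18, 1*(4 - 3)) = (-52 + 3)**2*0 = (-49)**2*0 = 2401*0 = 0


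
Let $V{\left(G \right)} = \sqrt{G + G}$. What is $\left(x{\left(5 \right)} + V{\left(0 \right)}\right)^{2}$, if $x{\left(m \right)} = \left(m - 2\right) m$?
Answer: $225$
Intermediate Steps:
$V{\left(G \right)} = \sqrt{2} \sqrt{G}$ ($V{\left(G \right)} = \sqrt{2 G} = \sqrt{2} \sqrt{G}$)
$x{\left(m \right)} = m \left(-2 + m\right)$ ($x{\left(m \right)} = \left(-2 + m\right) m = m \left(-2 + m\right)$)
$\left(x{\left(5 \right)} + V{\left(0 \right)}\right)^{2} = \left(5 \left(-2 + 5\right) + \sqrt{2} \sqrt{0}\right)^{2} = \left(5 \cdot 3 + \sqrt{2} \cdot 0\right)^{2} = \left(15 + 0\right)^{2} = 15^{2} = 225$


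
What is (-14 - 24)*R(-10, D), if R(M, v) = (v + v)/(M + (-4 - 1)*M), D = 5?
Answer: -19/2 ≈ -9.5000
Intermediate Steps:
R(M, v) = -v/(2*M) (R(M, v) = (2*v)/(M - 5*M) = (2*v)/((-4*M)) = (2*v)*(-1/(4*M)) = -v/(2*M))
(-14 - 24)*R(-10, D) = (-14 - 24)*(-½*5/(-10)) = -(-19)*5*(-1)/10 = -38*¼ = -19/2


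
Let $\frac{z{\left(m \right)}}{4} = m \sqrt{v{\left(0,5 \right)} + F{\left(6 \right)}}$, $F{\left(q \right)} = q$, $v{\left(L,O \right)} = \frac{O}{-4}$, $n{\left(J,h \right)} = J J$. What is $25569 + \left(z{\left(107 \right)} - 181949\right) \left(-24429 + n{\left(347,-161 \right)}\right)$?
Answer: $-17463439451 + 20539720 \sqrt{19} \approx -1.7374 \cdot 10^{10}$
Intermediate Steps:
$n{\left(J,h \right)} = J^{2}$
$v{\left(L,O \right)} = - \frac{O}{4}$ ($v{\left(L,O \right)} = O \left(- \frac{1}{4}\right) = - \frac{O}{4}$)
$z{\left(m \right)} = 2 m \sqrt{19}$ ($z{\left(m \right)} = 4 m \sqrt{\left(- \frac{1}{4}\right) 5 + 6} = 4 m \sqrt{- \frac{5}{4} + 6} = 4 m \sqrt{\frac{19}{4}} = 4 m \frac{\sqrt{19}}{2} = 4 \frac{m \sqrt{19}}{2} = 2 m \sqrt{19}$)
$25569 + \left(z{\left(107 \right)} - 181949\right) \left(-24429 + n{\left(347,-161 \right)}\right) = 25569 + \left(2 \cdot 107 \sqrt{19} - 181949\right) \left(-24429 + 347^{2}\right) = 25569 + \left(214 \sqrt{19} - 181949\right) \left(-24429 + 120409\right) = 25569 + \left(-181949 + 214 \sqrt{19}\right) 95980 = 25569 - \left(17463465020 - 20539720 \sqrt{19}\right) = -17463439451 + 20539720 \sqrt{19}$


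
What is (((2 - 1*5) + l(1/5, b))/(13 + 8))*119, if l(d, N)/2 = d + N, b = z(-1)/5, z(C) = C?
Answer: -17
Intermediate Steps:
b = -⅕ (b = -1/5 = -1*⅕ = -⅕ ≈ -0.20000)
l(d, N) = 2*N + 2*d (l(d, N) = 2*(d + N) = 2*(N + d) = 2*N + 2*d)
(((2 - 1*5) + l(1/5, b))/(13 + 8))*119 = (((2 - 1*5) + (2*(-⅕) + 2/5))/(13 + 8))*119 = (((2 - 5) + (-⅖ + 2*(⅕)))/21)*119 = ((-3 + (-⅖ + ⅖))*(1/21))*119 = ((-3 + 0)*(1/21))*119 = -3*1/21*119 = -⅐*119 = -17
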